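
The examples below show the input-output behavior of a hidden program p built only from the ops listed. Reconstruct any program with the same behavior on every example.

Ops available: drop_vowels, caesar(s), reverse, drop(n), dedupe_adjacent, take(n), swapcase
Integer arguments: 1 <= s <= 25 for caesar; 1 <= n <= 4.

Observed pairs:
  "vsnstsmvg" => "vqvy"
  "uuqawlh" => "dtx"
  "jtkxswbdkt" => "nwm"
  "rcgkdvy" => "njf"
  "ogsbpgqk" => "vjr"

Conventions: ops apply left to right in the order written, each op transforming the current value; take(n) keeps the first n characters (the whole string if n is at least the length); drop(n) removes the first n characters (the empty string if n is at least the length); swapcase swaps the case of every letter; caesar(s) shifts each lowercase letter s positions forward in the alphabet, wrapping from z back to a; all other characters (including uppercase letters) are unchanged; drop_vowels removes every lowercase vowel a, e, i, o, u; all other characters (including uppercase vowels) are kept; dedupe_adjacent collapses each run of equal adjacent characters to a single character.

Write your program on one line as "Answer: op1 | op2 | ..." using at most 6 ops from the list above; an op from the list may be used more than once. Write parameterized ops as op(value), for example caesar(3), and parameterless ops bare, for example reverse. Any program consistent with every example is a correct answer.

take(4) | reverse | caesar(3) | drop_vowels | dedupe_adjacent

Check, running the answer program on each example:
  "vsnstsmvg" -> "vsns" -> "snsv" -> "vqvy" -> "vqvy" -> "vqvy"
  "uuqawlh" -> "uuqa" -> "aquu" -> "dtxx" -> "dtxx" -> "dtx"
  "jtkxswbdkt" -> "jtkx" -> "xktj" -> "anwm" -> "nwm" -> "nwm"
  "rcgkdvy" -> "rcgk" -> "kgcr" -> "njfu" -> "njf" -> "njf"
  "ogsbpgqk" -> "ogsb" -> "bsgo" -> "evjr" -> "vjr" -> "vjr"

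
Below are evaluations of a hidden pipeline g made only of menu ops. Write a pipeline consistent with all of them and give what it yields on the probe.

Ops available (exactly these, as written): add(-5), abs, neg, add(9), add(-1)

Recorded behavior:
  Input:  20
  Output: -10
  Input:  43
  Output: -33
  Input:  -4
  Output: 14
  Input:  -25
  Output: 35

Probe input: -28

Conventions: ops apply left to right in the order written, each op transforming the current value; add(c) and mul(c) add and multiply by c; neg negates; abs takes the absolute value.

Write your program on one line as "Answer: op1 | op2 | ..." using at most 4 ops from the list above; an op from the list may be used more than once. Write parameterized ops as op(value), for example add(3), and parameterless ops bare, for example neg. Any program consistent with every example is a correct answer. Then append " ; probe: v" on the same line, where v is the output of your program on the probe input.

add(-1) | neg | add(9) ; probe: 38

Check, running the answer program on each example:
  20 -> 19 -> -19 -> -10
  43 -> 42 -> -42 -> -33
  -4 -> -5 -> 5 -> 14
  -25 -> -26 -> 26 -> 35
  probe: -28 -> -29 -> 29 -> 38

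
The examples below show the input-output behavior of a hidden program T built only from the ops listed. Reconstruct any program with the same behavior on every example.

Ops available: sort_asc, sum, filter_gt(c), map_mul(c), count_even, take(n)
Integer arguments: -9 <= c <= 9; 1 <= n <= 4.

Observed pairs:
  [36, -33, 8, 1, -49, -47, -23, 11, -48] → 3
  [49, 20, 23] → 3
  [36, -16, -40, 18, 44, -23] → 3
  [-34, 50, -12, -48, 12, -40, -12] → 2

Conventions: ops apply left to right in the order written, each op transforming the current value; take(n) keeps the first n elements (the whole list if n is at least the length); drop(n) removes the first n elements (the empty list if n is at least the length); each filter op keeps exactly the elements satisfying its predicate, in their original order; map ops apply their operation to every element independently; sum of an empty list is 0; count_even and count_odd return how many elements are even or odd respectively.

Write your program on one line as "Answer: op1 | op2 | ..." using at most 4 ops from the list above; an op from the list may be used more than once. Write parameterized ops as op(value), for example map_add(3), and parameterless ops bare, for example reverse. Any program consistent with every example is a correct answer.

sort_asc | map_mul(4) | filter_gt(5) | count_even

Check, running the answer program on each example:
  [36, -33, 8, 1, -49, -47, -23, 11, -48] -> [-49, -48, -47, -33, -23, 1, 8, 11, 36] -> [-196, -192, -188, -132, -92, 4, 32, 44, 144] -> [32, 44, 144] -> 3
  [49, 20, 23] -> [20, 23, 49] -> [80, 92, 196] -> [80, 92, 196] -> 3
  [36, -16, -40, 18, 44, -23] -> [-40, -23, -16, 18, 36, 44] -> [-160, -92, -64, 72, 144, 176] -> [72, 144, 176] -> 3
  [-34, 50, -12, -48, 12, -40, -12] -> [-48, -40, -34, -12, -12, 12, 50] -> [-192, -160, -136, -48, -48, 48, 200] -> [48, 200] -> 2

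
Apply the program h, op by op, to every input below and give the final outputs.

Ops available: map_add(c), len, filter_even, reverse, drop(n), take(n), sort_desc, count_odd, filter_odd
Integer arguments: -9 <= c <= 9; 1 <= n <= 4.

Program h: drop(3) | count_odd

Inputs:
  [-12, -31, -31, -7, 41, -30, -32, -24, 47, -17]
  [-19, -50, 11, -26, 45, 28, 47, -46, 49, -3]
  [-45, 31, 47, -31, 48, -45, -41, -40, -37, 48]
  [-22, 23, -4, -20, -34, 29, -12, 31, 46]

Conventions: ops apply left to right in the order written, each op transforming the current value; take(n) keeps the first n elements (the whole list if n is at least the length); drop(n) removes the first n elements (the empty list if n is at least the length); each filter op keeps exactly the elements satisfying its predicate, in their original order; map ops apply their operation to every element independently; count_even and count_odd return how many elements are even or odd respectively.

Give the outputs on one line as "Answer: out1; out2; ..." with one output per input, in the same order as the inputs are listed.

Execution, op by op:
  [-12, -31, -31, -7, 41, -30, -32, -24, 47, -17] -> [-7, 41, -30, -32, -24, 47, -17] -> 4
  [-19, -50, 11, -26, 45, 28, 47, -46, 49, -3] -> [-26, 45, 28, 47, -46, 49, -3] -> 4
  [-45, 31, 47, -31, 48, -45, -41, -40, -37, 48] -> [-31, 48, -45, -41, -40, -37, 48] -> 4
  [-22, 23, -4, -20, -34, 29, -12, 31, 46] -> [-20, -34, 29, -12, 31, 46] -> 2

4; 4; 4; 2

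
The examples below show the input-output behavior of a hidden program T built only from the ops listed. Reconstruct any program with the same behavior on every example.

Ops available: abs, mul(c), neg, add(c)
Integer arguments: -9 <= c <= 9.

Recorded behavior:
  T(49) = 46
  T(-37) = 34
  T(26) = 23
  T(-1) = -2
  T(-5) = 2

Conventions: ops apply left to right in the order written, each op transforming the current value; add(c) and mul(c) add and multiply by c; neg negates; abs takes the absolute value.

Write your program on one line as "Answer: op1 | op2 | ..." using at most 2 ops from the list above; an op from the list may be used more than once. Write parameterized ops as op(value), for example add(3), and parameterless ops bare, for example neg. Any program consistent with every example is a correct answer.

abs | add(-3)

Check, running the answer program on each example:
  49 -> 49 -> 46
  -37 -> 37 -> 34
  26 -> 26 -> 23
  -1 -> 1 -> -2
  -5 -> 5 -> 2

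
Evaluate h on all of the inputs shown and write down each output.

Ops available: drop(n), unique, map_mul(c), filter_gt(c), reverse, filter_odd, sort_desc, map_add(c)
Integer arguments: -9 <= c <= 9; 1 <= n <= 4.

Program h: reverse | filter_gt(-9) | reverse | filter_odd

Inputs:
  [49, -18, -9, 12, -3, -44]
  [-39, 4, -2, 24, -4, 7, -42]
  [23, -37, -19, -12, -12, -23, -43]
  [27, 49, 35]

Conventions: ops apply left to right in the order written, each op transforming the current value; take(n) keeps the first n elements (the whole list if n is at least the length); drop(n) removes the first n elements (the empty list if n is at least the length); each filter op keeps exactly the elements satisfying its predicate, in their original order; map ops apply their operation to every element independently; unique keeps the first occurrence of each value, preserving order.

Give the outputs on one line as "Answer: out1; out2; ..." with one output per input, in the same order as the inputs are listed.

[49, -3]; [7]; [23]; [27, 49, 35]

Execution, op by op:
  [49, -18, -9, 12, -3, -44] -> [-44, -3, 12, -9, -18, 49] -> [-3, 12, 49] -> [49, 12, -3] -> [49, -3]
  [-39, 4, -2, 24, -4, 7, -42] -> [-42, 7, -4, 24, -2, 4, -39] -> [7, -4, 24, -2, 4] -> [4, -2, 24, -4, 7] -> [7]
  [23, -37, -19, -12, -12, -23, -43] -> [-43, -23, -12, -12, -19, -37, 23] -> [23] -> [23] -> [23]
  [27, 49, 35] -> [35, 49, 27] -> [35, 49, 27] -> [27, 49, 35] -> [27, 49, 35]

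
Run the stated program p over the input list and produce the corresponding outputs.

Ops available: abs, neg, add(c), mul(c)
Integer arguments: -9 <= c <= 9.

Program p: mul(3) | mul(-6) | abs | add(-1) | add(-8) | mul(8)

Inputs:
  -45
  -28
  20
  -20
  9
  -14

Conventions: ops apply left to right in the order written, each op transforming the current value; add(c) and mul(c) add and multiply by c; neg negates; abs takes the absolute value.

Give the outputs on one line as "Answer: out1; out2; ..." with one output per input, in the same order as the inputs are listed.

6408; 3960; 2808; 2808; 1224; 1944

Execution, op by op:
  -45 -> -135 -> 810 -> 810 -> 809 -> 801 -> 6408
  -28 -> -84 -> 504 -> 504 -> 503 -> 495 -> 3960
  20 -> 60 -> -360 -> 360 -> 359 -> 351 -> 2808
  -20 -> -60 -> 360 -> 360 -> 359 -> 351 -> 2808
  9 -> 27 -> -162 -> 162 -> 161 -> 153 -> 1224
  -14 -> -42 -> 252 -> 252 -> 251 -> 243 -> 1944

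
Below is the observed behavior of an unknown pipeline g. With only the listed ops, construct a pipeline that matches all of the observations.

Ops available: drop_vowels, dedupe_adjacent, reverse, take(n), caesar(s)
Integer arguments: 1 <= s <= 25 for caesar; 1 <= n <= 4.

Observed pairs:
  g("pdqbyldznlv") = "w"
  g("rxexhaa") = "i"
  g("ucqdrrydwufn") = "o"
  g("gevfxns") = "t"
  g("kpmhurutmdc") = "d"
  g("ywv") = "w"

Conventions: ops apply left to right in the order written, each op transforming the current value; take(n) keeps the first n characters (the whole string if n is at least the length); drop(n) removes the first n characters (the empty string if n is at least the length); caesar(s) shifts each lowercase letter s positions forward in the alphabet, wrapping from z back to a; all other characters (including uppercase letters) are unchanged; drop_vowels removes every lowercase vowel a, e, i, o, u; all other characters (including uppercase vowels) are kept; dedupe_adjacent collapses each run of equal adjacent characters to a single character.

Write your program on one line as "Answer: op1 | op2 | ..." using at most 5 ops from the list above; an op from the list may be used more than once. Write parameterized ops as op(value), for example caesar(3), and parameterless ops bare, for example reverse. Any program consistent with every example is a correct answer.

drop_vowels | reverse | caesar(1) | take(1)

Check, running the answer program on each example:
  "pdqbyldznlv" -> "pdqbyldznlv" -> "vlnzdlybqdp" -> "wmoaemzcreq" -> "w"
  "rxexhaa" -> "rxxh" -> "hxxr" -> "iyys" -> "i"
  "ucqdrrydwufn" -> "cqdrrydwfn" -> "nfwdyrrdqc" -> "ogxezsserd" -> "o"
  "gevfxns" -> "gvfxns" -> "snxfvg" -> "toygwh" -> "t"
  "kpmhurutmdc" -> "kpmhrtmdc" -> "cdmtrhmpk" -> "denusinql" -> "d"
  "ywv" -> "ywv" -> "vwy" -> "wxz" -> "w"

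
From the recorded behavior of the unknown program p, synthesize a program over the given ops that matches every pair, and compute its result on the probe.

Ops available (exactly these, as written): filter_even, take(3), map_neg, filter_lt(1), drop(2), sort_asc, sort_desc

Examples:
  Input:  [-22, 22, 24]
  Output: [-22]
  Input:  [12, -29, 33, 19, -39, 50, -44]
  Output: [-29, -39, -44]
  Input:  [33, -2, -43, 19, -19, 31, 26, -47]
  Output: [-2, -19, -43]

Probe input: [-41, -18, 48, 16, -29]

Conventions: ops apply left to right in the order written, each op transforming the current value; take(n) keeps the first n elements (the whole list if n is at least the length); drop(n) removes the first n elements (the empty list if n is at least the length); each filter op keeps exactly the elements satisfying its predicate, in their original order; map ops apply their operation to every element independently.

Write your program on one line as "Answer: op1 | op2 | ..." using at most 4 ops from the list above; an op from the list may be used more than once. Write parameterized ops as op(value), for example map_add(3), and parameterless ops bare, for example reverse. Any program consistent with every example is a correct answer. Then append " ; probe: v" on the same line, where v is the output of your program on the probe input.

filter_lt(1) | sort_desc | take(3) ; probe: [-18, -29, -41]

Check, running the answer program on each example:
  [-22, 22, 24] -> [-22] -> [-22] -> [-22]
  [12, -29, 33, 19, -39, 50, -44] -> [-29, -39, -44] -> [-29, -39, -44] -> [-29, -39, -44]
  [33, -2, -43, 19, -19, 31, 26, -47] -> [-2, -43, -19, -47] -> [-2, -19, -43, -47] -> [-2, -19, -43]
  probe: [-41, -18, 48, 16, -29] -> [-41, -18, -29] -> [-18, -29, -41] -> [-18, -29, -41]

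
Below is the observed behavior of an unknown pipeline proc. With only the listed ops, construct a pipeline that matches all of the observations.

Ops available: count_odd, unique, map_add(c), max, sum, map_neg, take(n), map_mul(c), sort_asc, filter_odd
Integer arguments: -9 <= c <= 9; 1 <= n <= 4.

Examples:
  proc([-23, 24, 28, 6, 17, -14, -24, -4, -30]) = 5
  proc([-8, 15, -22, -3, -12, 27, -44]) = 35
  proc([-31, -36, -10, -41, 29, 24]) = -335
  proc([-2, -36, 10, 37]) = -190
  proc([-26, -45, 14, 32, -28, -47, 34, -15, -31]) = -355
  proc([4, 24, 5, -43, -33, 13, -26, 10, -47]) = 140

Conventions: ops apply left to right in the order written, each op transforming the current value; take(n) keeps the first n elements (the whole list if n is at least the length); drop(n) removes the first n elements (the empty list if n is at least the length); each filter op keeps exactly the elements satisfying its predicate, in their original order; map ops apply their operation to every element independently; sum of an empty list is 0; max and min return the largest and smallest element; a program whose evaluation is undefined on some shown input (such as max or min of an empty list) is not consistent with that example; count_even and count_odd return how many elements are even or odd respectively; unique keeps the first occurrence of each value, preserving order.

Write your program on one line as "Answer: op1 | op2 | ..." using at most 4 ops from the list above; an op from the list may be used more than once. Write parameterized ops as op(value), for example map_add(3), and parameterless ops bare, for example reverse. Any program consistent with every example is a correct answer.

map_neg | map_mul(-5) | take(2) | sum

Check, running the answer program on each example:
  [-23, 24, 28, 6, 17, -14, -24, -4, -30] -> [23, -24, -28, -6, -17, 14, 24, 4, 30] -> [-115, 120, 140, 30, 85, -70, -120, -20, -150] -> [-115, 120] -> 5
  [-8, 15, -22, -3, -12, 27, -44] -> [8, -15, 22, 3, 12, -27, 44] -> [-40, 75, -110, -15, -60, 135, -220] -> [-40, 75] -> 35
  [-31, -36, -10, -41, 29, 24] -> [31, 36, 10, 41, -29, -24] -> [-155, -180, -50, -205, 145, 120] -> [-155, -180] -> -335
  [-2, -36, 10, 37] -> [2, 36, -10, -37] -> [-10, -180, 50, 185] -> [-10, -180] -> -190
  [-26, -45, 14, 32, -28, -47, 34, -15, -31] -> [26, 45, -14, -32, 28, 47, -34, 15, 31] -> [-130, -225, 70, 160, -140, -235, 170, -75, -155] -> [-130, -225] -> -355
  [4, 24, 5, -43, -33, 13, -26, 10, -47] -> [-4, -24, -5, 43, 33, -13, 26, -10, 47] -> [20, 120, 25, -215, -165, 65, -130, 50, -235] -> [20, 120] -> 140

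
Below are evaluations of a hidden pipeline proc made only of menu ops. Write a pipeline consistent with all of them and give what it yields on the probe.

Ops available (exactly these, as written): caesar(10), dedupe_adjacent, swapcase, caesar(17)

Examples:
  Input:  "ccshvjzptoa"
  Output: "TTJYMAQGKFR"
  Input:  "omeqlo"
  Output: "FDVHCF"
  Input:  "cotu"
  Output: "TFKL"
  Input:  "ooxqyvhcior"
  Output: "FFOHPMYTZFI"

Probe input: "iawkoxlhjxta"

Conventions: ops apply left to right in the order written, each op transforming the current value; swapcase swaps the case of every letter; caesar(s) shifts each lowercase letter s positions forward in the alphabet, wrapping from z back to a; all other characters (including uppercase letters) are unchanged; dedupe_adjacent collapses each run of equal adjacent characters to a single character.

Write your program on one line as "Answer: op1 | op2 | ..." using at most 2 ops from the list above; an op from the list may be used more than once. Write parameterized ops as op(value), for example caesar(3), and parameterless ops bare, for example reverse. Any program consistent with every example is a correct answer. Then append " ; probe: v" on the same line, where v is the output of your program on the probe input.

caesar(17) | swapcase ; probe: "ZRNBFOCYAOKR"

Check, running the answer program on each example:
  "ccshvjzptoa" -> "ttjymaqgkfr" -> "TTJYMAQGKFR"
  "omeqlo" -> "fdvhcf" -> "FDVHCF"
  "cotu" -> "tfkl" -> "TFKL"
  "ooxqyvhcior" -> "ffohpmytzfi" -> "FFOHPMYTZFI"
  probe: "iawkoxlhjxta" -> "zrnbfocyaokr" -> "ZRNBFOCYAOKR"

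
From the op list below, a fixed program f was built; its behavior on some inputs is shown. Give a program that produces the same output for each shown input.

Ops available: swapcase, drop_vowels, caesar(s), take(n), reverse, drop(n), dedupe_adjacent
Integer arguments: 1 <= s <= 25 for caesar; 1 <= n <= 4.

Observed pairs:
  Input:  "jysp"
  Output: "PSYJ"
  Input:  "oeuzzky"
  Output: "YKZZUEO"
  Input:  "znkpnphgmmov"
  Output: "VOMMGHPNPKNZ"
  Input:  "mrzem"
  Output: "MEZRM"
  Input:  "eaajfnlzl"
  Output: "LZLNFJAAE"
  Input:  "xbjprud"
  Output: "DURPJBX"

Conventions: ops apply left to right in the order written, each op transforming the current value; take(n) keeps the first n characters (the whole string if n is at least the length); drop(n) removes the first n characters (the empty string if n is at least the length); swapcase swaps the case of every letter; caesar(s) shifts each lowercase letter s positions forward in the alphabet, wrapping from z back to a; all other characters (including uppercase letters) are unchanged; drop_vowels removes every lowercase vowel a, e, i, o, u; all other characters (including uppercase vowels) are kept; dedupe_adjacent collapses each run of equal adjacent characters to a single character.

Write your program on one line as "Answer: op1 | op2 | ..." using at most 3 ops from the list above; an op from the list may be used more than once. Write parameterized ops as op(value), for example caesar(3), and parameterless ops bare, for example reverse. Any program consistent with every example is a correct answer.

swapcase | reverse

Check, running the answer program on each example:
  "jysp" -> "JYSP" -> "PSYJ"
  "oeuzzky" -> "OEUZZKY" -> "YKZZUEO"
  "znkpnphgmmov" -> "ZNKPNPHGMMOV" -> "VOMMGHPNPKNZ"
  "mrzem" -> "MRZEM" -> "MEZRM"
  "eaajfnlzl" -> "EAAJFNLZL" -> "LZLNFJAAE"
  "xbjprud" -> "XBJPRUD" -> "DURPJBX"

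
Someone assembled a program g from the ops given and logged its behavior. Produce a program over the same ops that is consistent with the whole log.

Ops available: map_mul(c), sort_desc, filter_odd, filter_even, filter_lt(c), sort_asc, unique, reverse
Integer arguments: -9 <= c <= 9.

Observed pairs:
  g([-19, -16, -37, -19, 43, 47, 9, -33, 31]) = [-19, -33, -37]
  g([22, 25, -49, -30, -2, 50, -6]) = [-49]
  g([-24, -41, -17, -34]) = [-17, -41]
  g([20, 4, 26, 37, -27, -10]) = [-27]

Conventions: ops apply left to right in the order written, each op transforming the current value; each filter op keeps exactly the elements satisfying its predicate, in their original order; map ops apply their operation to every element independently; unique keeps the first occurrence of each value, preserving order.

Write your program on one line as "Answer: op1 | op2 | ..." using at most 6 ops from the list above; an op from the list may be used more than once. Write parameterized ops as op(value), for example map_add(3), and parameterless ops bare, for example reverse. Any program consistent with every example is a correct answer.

sort_asc | unique | filter_lt(9) | reverse | filter_odd

Check, running the answer program on each example:
  [-19, -16, -37, -19, 43, 47, 9, -33, 31] -> [-37, -33, -19, -19, -16, 9, 31, 43, 47] -> [-37, -33, -19, -16, 9, 31, 43, 47] -> [-37, -33, -19, -16] -> [-16, -19, -33, -37] -> [-19, -33, -37]
  [22, 25, -49, -30, -2, 50, -6] -> [-49, -30, -6, -2, 22, 25, 50] -> [-49, -30, -6, -2, 22, 25, 50] -> [-49, -30, -6, -2] -> [-2, -6, -30, -49] -> [-49]
  [-24, -41, -17, -34] -> [-41, -34, -24, -17] -> [-41, -34, -24, -17] -> [-41, -34, -24, -17] -> [-17, -24, -34, -41] -> [-17, -41]
  [20, 4, 26, 37, -27, -10] -> [-27, -10, 4, 20, 26, 37] -> [-27, -10, 4, 20, 26, 37] -> [-27, -10, 4] -> [4, -10, -27] -> [-27]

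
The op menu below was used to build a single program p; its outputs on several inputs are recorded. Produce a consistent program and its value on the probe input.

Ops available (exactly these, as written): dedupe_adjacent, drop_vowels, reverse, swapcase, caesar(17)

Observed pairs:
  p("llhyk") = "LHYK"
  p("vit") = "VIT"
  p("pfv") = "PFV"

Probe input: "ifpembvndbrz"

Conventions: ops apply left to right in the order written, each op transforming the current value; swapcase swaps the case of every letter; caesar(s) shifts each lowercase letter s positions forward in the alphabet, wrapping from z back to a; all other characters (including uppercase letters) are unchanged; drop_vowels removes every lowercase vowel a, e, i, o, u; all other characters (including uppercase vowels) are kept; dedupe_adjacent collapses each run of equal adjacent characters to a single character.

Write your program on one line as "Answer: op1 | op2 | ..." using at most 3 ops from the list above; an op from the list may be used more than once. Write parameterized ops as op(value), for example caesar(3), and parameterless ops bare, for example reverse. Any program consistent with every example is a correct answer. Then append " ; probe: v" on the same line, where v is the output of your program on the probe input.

swapcase | dedupe_adjacent ; probe: "IFPEMBVNDBRZ"

Check, running the answer program on each example:
  "llhyk" -> "LLHYK" -> "LHYK"
  "vit" -> "VIT" -> "VIT"
  "pfv" -> "PFV" -> "PFV"
  probe: "ifpembvndbrz" -> "IFPEMBVNDBRZ" -> "IFPEMBVNDBRZ"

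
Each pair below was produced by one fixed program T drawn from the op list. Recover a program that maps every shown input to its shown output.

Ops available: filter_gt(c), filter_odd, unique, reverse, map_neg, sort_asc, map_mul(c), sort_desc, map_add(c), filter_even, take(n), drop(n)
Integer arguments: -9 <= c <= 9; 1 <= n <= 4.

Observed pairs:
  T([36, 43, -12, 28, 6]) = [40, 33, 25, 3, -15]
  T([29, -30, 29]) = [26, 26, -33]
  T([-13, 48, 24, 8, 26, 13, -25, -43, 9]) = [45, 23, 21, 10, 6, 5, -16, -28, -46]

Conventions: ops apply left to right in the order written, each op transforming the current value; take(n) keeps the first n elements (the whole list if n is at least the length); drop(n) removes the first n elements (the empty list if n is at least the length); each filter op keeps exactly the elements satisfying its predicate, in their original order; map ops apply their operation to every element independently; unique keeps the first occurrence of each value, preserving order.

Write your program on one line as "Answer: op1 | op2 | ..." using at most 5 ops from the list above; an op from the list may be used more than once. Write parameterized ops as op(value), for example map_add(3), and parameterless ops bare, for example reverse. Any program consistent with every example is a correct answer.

map_add(4) | reverse | sort_desc | map_add(-7)

Check, running the answer program on each example:
  [36, 43, -12, 28, 6] -> [40, 47, -8, 32, 10] -> [10, 32, -8, 47, 40] -> [47, 40, 32, 10, -8] -> [40, 33, 25, 3, -15]
  [29, -30, 29] -> [33, -26, 33] -> [33, -26, 33] -> [33, 33, -26] -> [26, 26, -33]
  [-13, 48, 24, 8, 26, 13, -25, -43, 9] -> [-9, 52, 28, 12, 30, 17, -21, -39, 13] -> [13, -39, -21, 17, 30, 12, 28, 52, -9] -> [52, 30, 28, 17, 13, 12, -9, -21, -39] -> [45, 23, 21, 10, 6, 5, -16, -28, -46]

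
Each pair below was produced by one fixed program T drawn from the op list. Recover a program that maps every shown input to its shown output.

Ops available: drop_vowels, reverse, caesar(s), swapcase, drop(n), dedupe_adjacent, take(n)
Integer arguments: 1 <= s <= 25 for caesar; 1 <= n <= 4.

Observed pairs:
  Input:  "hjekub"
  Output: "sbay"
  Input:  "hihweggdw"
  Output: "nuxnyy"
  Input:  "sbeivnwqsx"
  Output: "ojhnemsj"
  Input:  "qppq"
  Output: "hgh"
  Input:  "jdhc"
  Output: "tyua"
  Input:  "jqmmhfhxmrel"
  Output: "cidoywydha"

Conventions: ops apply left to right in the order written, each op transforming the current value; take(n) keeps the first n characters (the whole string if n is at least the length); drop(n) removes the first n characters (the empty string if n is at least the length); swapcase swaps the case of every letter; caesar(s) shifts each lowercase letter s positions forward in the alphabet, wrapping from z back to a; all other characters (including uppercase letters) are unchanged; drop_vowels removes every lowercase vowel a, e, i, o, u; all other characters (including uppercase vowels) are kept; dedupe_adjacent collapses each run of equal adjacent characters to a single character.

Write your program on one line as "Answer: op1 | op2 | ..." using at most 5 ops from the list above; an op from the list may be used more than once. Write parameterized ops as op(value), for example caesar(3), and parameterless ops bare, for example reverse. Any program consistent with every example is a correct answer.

dedupe_adjacent | reverse | drop_vowels | caesar(17)

Check, running the answer program on each example:
  "hjekub" -> "hjekub" -> "bukejh" -> "bkjh" -> "sbay"
  "hihweggdw" -> "hihwegdw" -> "wdgewhih" -> "wdgwhh" -> "nuxnyy"
  "sbeivnwqsx" -> "sbeivnwqsx" -> "xsqwnviebs" -> "xsqwnvbs" -> "ojhnemsj"
  "qppq" -> "qpq" -> "qpq" -> "qpq" -> "hgh"
  "jdhc" -> "jdhc" -> "chdj" -> "chdj" -> "tyua"
  "jqmmhfhxmrel" -> "jqmhfhxmrel" -> "lermxhfhmqj" -> "lrmxhfhmqj" -> "cidoywydha"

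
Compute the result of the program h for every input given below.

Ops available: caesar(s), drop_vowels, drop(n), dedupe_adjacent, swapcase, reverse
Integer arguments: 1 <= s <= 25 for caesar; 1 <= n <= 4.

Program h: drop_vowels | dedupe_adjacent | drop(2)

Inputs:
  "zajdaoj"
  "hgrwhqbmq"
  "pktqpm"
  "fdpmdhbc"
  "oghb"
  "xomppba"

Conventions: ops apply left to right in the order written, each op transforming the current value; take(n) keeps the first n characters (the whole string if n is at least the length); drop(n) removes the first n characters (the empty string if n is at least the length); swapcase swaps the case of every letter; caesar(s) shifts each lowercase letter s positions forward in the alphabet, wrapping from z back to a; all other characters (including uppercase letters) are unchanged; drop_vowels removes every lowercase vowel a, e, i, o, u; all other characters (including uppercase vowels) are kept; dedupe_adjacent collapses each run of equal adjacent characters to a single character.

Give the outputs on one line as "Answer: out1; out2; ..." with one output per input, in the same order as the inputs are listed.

"dj"; "rwhqbmq"; "tqpm"; "pmdhbc"; "b"; "pb"

Execution, op by op:
  "zajdaoj" -> "zjdj" -> "zjdj" -> "dj"
  "hgrwhqbmq" -> "hgrwhqbmq" -> "hgrwhqbmq" -> "rwhqbmq"
  "pktqpm" -> "pktqpm" -> "pktqpm" -> "tqpm"
  "fdpmdhbc" -> "fdpmdhbc" -> "fdpmdhbc" -> "pmdhbc"
  "oghb" -> "ghb" -> "ghb" -> "b"
  "xomppba" -> "xmppb" -> "xmpb" -> "pb"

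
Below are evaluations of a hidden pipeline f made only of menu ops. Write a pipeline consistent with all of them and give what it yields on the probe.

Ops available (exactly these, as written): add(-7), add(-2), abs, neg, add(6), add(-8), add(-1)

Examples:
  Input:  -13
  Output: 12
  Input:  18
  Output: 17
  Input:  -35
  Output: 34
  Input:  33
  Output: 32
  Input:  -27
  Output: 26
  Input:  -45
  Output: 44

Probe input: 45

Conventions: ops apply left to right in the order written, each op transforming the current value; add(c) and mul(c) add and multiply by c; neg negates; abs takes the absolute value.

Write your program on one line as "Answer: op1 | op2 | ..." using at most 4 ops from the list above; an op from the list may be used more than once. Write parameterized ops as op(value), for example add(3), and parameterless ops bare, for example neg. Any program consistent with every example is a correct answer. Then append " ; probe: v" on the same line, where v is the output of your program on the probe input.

abs | add(6) | add(-7) ; probe: 44

Check, running the answer program on each example:
  -13 -> 13 -> 19 -> 12
  18 -> 18 -> 24 -> 17
  -35 -> 35 -> 41 -> 34
  33 -> 33 -> 39 -> 32
  -27 -> 27 -> 33 -> 26
  -45 -> 45 -> 51 -> 44
  probe: 45 -> 45 -> 51 -> 44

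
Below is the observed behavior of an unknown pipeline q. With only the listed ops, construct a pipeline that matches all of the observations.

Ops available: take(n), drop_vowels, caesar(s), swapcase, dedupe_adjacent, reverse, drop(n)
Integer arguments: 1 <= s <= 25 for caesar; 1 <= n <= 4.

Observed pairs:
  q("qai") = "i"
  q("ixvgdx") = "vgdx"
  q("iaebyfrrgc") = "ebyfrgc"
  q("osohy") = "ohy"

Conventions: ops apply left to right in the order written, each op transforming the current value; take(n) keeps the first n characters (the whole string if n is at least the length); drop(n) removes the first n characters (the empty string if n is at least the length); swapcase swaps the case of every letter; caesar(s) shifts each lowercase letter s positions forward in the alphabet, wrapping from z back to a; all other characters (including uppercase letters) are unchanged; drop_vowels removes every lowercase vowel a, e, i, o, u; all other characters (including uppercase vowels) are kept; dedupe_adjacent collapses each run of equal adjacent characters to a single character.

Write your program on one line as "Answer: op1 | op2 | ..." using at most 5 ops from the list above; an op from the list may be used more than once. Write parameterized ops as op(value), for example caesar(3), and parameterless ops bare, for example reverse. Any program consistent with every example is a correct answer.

dedupe_adjacent | swapcase | drop(2) | swapcase

Check, running the answer program on each example:
  "qai" -> "qai" -> "QAI" -> "I" -> "i"
  "ixvgdx" -> "ixvgdx" -> "IXVGDX" -> "VGDX" -> "vgdx"
  "iaebyfrrgc" -> "iaebyfrgc" -> "IAEBYFRGC" -> "EBYFRGC" -> "ebyfrgc"
  "osohy" -> "osohy" -> "OSOHY" -> "OHY" -> "ohy"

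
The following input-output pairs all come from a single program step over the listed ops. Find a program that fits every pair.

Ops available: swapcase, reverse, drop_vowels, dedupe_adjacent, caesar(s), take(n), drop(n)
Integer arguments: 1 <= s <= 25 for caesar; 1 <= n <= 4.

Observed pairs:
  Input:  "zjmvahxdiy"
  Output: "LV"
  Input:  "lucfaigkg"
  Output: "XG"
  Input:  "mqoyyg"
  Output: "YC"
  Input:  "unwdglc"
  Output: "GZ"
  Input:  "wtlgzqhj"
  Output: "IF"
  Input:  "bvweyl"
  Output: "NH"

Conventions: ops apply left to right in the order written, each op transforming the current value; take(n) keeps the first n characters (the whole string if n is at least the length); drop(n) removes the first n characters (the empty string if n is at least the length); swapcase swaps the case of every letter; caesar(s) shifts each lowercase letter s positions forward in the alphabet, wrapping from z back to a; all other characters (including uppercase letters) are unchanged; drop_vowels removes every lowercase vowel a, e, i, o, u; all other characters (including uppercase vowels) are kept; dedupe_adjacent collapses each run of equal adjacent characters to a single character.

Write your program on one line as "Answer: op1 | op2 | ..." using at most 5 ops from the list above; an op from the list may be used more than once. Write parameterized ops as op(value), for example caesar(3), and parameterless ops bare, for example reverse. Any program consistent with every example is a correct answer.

caesar(12) | dedupe_adjacent | take(2) | swapcase

Check, running the answer program on each example:
  "zjmvahxdiy" -> "lvyhmtjpuk" -> "lvyhmtjpuk" -> "lv" -> "LV"
  "lucfaigkg" -> "xgormusws" -> "xgormusws" -> "xg" -> "XG"
  "mqoyyg" -> "ycakks" -> "ycaks" -> "yc" -> "YC"
  "unwdglc" -> "gzipsxo" -> "gzipsxo" -> "gz" -> "GZ"
  "wtlgzqhj" -> "ifxslctv" -> "ifxslctv" -> "if" -> "IF"
  "bvweyl" -> "nhiqkx" -> "nhiqkx" -> "nh" -> "NH"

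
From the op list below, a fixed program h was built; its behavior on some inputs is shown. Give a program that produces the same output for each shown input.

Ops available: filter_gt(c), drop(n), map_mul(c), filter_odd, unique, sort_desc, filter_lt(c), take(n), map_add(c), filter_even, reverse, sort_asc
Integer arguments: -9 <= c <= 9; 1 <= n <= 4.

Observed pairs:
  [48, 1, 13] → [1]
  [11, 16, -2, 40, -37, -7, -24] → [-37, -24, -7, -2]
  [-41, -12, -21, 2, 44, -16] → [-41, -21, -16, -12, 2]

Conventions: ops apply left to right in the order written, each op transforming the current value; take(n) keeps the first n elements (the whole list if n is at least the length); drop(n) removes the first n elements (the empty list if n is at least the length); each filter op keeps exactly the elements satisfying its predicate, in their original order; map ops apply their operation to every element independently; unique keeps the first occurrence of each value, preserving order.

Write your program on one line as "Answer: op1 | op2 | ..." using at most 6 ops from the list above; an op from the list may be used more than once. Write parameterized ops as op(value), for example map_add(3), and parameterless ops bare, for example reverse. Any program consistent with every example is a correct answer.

sort_asc | map_add(-6) | filter_lt(9) | filter_lt(3) | map_add(6)

Check, running the answer program on each example:
  [48, 1, 13] -> [1, 13, 48] -> [-5, 7, 42] -> [-5, 7] -> [-5] -> [1]
  [11, 16, -2, 40, -37, -7, -24] -> [-37, -24, -7, -2, 11, 16, 40] -> [-43, -30, -13, -8, 5, 10, 34] -> [-43, -30, -13, -8, 5] -> [-43, -30, -13, -8] -> [-37, -24, -7, -2]
  [-41, -12, -21, 2, 44, -16] -> [-41, -21, -16, -12, 2, 44] -> [-47, -27, -22, -18, -4, 38] -> [-47, -27, -22, -18, -4] -> [-47, -27, -22, -18, -4] -> [-41, -21, -16, -12, 2]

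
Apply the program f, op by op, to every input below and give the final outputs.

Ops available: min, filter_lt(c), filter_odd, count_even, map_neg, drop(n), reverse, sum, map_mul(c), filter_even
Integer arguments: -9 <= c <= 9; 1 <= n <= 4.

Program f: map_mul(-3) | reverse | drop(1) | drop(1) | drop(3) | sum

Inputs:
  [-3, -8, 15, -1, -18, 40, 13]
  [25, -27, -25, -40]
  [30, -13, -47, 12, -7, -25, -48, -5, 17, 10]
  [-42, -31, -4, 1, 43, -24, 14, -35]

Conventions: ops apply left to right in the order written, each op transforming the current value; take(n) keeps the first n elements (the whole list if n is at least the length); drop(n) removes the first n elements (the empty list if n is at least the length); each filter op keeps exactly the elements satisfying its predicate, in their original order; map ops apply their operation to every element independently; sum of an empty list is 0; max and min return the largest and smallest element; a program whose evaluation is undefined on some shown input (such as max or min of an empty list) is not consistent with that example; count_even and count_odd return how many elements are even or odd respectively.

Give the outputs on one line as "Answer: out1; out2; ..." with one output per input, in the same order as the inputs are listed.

Execution, op by op:
  [-3, -8, 15, -1, -18, 40, 13] -> [9, 24, -45, 3, 54, -120, -39] -> [-39, -120, 54, 3, -45, 24, 9] -> [-120, 54, 3, -45, 24, 9] -> [54, 3, -45, 24, 9] -> [24, 9] -> 33
  [25, -27, -25, -40] -> [-75, 81, 75, 120] -> [120, 75, 81, -75] -> [75, 81, -75] -> [81, -75] -> [] -> 0
  [30, -13, -47, 12, -7, -25, -48, -5, 17, 10] -> [-90, 39, 141, -36, 21, 75, 144, 15, -51, -30] -> [-30, -51, 15, 144, 75, 21, -36, 141, 39, -90] -> [-51, 15, 144, 75, 21, -36, 141, 39, -90] -> [15, 144, 75, 21, -36, 141, 39, -90] -> [21, -36, 141, 39, -90] -> 75
  [-42, -31, -4, 1, 43, -24, 14, -35] -> [126, 93, 12, -3, -129, 72, -42, 105] -> [105, -42, 72, -129, -3, 12, 93, 126] -> [-42, 72, -129, -3, 12, 93, 126] -> [72, -129, -3, 12, 93, 126] -> [12, 93, 126] -> 231

33; 0; 75; 231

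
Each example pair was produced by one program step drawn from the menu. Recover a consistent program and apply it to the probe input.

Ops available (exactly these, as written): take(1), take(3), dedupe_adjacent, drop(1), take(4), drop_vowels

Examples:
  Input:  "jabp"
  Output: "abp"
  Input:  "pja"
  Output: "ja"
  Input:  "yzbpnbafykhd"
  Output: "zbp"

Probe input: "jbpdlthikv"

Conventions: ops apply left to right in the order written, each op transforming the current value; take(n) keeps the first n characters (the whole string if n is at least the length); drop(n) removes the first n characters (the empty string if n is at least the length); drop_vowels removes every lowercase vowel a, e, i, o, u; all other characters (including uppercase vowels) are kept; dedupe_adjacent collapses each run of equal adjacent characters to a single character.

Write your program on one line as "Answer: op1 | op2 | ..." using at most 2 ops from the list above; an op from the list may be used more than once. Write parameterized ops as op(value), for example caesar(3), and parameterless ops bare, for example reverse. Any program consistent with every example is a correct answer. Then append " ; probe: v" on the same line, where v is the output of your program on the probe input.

take(4) | drop(1) ; probe: "bpd"

Check, running the answer program on each example:
  "jabp" -> "jabp" -> "abp"
  "pja" -> "pja" -> "ja"
  "yzbpnbafykhd" -> "yzbp" -> "zbp"
  probe: "jbpdlthikv" -> "jbpd" -> "bpd"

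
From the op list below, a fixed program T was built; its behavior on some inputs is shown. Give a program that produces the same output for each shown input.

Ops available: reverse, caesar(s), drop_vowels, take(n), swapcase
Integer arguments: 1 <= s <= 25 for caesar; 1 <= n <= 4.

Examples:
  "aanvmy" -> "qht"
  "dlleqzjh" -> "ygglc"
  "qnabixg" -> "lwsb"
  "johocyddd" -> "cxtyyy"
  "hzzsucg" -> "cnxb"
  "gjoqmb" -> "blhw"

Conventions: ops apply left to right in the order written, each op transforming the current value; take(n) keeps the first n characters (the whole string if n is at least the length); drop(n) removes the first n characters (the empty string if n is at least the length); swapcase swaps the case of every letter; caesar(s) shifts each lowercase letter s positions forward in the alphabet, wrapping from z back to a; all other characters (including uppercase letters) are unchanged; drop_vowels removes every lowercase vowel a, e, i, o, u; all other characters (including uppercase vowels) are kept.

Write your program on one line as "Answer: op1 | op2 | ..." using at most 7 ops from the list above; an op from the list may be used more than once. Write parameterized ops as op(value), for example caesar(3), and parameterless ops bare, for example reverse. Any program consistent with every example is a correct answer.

drop_vowels | reverse | caesar(20) | caesar(1) | drop_vowels | reverse

Check, running the answer program on each example:
  "aanvmy" -> "nvmy" -> "ymvn" -> "sgph" -> "thqi" -> "thq" -> "qht"
  "dlleqzjh" -> "dllqzjh" -> "hjzqlld" -> "bdtkffx" -> "ceulggy" -> "clggy" -> "ygglc"
  "qnabixg" -> "qnbxg" -> "gxbnq" -> "arvhk" -> "bswil" -> "bswl" -> "lwsb"
  "johocyddd" -> "jhcyddd" -> "dddychj" -> "xxxswbd" -> "yyytxce" -> "yyytxc" -> "cxtyyy"
  "hzzsucg" -> "hzzscg" -> "gcszzh" -> "awmttb" -> "bxnuuc" -> "bxnc" -> "cnxb"
  "gjoqmb" -> "gjqmb" -> "bmqjg" -> "vgkda" -> "whleb" -> "whlb" -> "blhw"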